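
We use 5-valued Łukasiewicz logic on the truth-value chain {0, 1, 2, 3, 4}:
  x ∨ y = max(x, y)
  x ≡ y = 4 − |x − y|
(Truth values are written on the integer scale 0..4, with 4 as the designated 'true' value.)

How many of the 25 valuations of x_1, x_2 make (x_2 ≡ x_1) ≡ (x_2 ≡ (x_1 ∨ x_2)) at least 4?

value 4: 15 assignments (counts)
value 3: 4 assignments
value 2: 3 assignments
value 1: 2 assignments
value 0: 1 assignment
So 15 of the 25 assignments meet the threshold.

15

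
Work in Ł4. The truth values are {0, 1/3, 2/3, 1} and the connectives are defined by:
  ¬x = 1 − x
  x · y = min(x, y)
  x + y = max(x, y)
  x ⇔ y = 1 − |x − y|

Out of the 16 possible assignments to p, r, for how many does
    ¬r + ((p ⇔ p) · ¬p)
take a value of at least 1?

p = 0, r = 0 ↦ 1  ≥
p = 0, r = 1/3 ↦ 1  ≥
p = 0, r = 2/3 ↦ 1  ≥
p = 0, r = 1 ↦ 1  ≥
p = 1/3, r = 0 ↦ 1  ≥
p = 1/3, r = 1/3 ↦ 2/3  <
p = 1/3, r = 2/3 ↦ 2/3  <
p = 1/3, r = 1 ↦ 2/3  <
p = 2/3, r = 0 ↦ 1  ≥
p = 2/3, r = 1/3 ↦ 2/3  <
p = 2/3, r = 2/3 ↦ 1/3  <
p = 2/3, r = 1 ↦ 1/3  <
p = 1, r = 0 ↦ 1  ≥
p = 1, r = 1/3 ↦ 2/3  <
p = 1, r = 2/3 ↦ 1/3  <
p = 1, r = 1 ↦ 0  <
So 7 of the 16 assignments meet the threshold.

7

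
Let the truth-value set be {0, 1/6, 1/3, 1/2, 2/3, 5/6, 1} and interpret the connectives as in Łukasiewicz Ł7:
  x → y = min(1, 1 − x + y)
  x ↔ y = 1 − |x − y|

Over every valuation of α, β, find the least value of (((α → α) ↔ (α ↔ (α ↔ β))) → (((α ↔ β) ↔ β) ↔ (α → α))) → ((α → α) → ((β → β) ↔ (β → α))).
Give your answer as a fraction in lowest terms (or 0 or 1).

1/3

Take α = 0, β = 2/3:
α → α = 0 → 0 = 1
α ↔ β = 0 ↔ 2/3 = 1/3
α ↔ (α ↔ β) = 0 ↔ 1/3 = 2/3
(α → α) ↔ (α ↔ (α ↔ β)) = 1 ↔ 2/3 = 2/3
α ↔ β = 0 ↔ 2/3 = 1/3
(α ↔ β) ↔ β = 1/3 ↔ 2/3 = 2/3
α → α = 0 → 0 = 1
((α ↔ β) ↔ β) ↔ (α → α) = 2/3 ↔ 1 = 2/3
((α → α) ↔ (α ↔ (α ↔ β))) → (((α ↔ β) ↔ β) ↔ (α → α)) = 2/3 → 2/3 = 1
α → α = 0 → 0 = 1
β → β = 2/3 → 2/3 = 1
β → α = 2/3 → 0 = 1/3
(β → β) ↔ (β → α) = 1 ↔ 1/3 = 1/3
(α → α) → ((β → β) ↔ (β → α)) = 1 → 1/3 = 1/3
(((α → α) ↔ (α ↔ (α ↔ β))) → (((α ↔ β) ↔ β) ↔ (α → α))) → ((α → α) → ((β → β) ↔ (β → α))) = 1 → 1/3 = 1/3
No assignment yields a value below 1/3, so this is the minimum.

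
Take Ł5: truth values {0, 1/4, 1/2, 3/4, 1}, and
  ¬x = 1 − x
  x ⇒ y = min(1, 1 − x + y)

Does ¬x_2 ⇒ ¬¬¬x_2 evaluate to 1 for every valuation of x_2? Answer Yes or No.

x_2 = 0 ↦ 1
x_2 = 1/4 ↦ 1
x_2 = 1/2 ↦ 1
x_2 = 3/4 ↦ 1
x_2 = 1 ↦ 1
Every assignment gives a value ≥ 1.

Yes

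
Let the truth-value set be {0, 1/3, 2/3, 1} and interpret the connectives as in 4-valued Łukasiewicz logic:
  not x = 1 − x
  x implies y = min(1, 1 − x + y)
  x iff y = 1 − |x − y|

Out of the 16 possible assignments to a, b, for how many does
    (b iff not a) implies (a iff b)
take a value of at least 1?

a = 0, b = 0 ↦ 1  ≥
a = 0, b = 1/3 ↦ 1  ≥
a = 0, b = 2/3 ↦ 2/3  <
a = 0, b = 1 ↦ 0  <
a = 1/3, b = 0 ↦ 1  ≥
a = 1/3, b = 1/3 ↦ 1  ≥
a = 1/3, b = 2/3 ↦ 2/3  <
a = 1/3, b = 1 ↦ 2/3  <
a = 2/3, b = 0 ↦ 2/3  <
a = 2/3, b = 1/3 ↦ 2/3  <
a = 2/3, b = 2/3 ↦ 1  ≥
a = 2/3, b = 1 ↦ 1  ≥
a = 1, b = 0 ↦ 0  <
a = 1, b = 1/3 ↦ 2/3  <
a = 1, b = 2/3 ↦ 1  ≥
a = 1, b = 1 ↦ 1  ≥
So 8 of the 16 assignments meet the threshold.

8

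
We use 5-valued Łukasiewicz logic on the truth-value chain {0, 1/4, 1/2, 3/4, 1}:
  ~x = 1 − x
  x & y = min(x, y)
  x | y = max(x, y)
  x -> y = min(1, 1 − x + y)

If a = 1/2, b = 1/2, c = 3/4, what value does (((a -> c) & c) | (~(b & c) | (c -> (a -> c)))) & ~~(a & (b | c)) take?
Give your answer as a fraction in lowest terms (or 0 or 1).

1/2

a -> c = 1/2 -> 3/4 = 1
(a -> c) & c = 1 & 3/4 = 3/4
b & c = 1/2 & 3/4 = 1/2
~(b & c) = ~1/2 = 1/2
a -> c = 1/2 -> 3/4 = 1
c -> (a -> c) = 3/4 -> 1 = 1
~(b & c) | (c -> (a -> c)) = 1/2 | 1 = 1
((a -> c) & c) | (~(b & c) | (c -> (a -> c))) = 3/4 | 1 = 1
b | c = 1/2 | 3/4 = 3/4
a & (b | c) = 1/2 & 3/4 = 1/2
~(a & (b | c)) = ~1/2 = 1/2
~~(a & (b | c)) = ~1/2 = 1/2
(((a -> c) & c) | (~(b & c) | (c -> (a -> c)))) & ~~(a & (b | c)) = 1 & 1/2 = 1/2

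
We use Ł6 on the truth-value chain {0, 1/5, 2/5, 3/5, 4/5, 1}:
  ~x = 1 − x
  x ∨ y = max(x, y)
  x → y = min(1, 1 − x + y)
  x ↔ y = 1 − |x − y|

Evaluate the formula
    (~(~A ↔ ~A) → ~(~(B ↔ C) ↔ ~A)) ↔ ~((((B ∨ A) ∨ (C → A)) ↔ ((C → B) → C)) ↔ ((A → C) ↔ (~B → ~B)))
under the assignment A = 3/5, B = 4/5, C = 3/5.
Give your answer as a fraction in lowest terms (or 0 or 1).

~A = ~3/5 = 2/5
~A = ~3/5 = 2/5
~A ↔ ~A = 2/5 ↔ 2/5 = 1
~(~A ↔ ~A) = ~1 = 0
B ↔ C = 4/5 ↔ 3/5 = 4/5
~(B ↔ C) = ~4/5 = 1/5
~A = ~3/5 = 2/5
~(B ↔ C) ↔ ~A = 1/5 ↔ 2/5 = 4/5
~(~(B ↔ C) ↔ ~A) = ~4/5 = 1/5
~(~A ↔ ~A) → ~(~(B ↔ C) ↔ ~A) = 0 → 1/5 = 1
B ∨ A = 4/5 ∨ 3/5 = 4/5
C → A = 3/5 → 3/5 = 1
(B ∨ A) ∨ (C → A) = 4/5 ∨ 1 = 1
C → B = 3/5 → 4/5 = 1
(C → B) → C = 1 → 3/5 = 3/5
((B ∨ A) ∨ (C → A)) ↔ ((C → B) → C) = 1 ↔ 3/5 = 3/5
A → C = 3/5 → 3/5 = 1
~B = ~4/5 = 1/5
~B = ~4/5 = 1/5
~B → ~B = 1/5 → 1/5 = 1
(A → C) ↔ (~B → ~B) = 1 ↔ 1 = 1
(((B ∨ A) ∨ (C → A)) ↔ ((C → B) → C)) ↔ ((A → C) ↔ (~B → ~B)) = 3/5 ↔ 1 = 3/5
~((((B ∨ A) ∨ (C → A)) ↔ ((C → B) → C)) ↔ ((A → C) ↔ (~B → ~B))) = ~3/5 = 2/5
(~(~A ↔ ~A) → ~(~(B ↔ C) ↔ ~A)) ↔ ~((((B ∨ A) ∨ (C → A)) ↔ ((C → B) → C)) ↔ ((A → C) ↔ (~B → ~B))) = 1 ↔ 2/5 = 2/5

2/5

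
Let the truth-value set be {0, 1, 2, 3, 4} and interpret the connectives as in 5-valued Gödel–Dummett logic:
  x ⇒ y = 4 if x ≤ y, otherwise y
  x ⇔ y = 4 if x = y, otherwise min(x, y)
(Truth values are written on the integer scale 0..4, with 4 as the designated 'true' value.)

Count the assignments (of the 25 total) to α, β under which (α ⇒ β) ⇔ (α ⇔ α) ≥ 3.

value 4: 15 assignments (counts)
value 3: 1 assignment (counts)
value 2: 2 assignments
value 1: 3 assignments
value 0: 4 assignments
So 16 of the 25 assignments meet the threshold.

16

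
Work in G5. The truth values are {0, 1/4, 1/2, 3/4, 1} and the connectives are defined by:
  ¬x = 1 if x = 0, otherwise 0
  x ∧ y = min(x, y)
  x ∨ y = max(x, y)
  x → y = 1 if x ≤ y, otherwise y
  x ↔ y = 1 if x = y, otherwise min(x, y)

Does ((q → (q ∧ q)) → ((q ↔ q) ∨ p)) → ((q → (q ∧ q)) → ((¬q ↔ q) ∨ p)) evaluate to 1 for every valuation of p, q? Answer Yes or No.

Counterexample: take p = 0, q = 0.
q ∧ q = 0 ∧ 0 = 0
q → (q ∧ q) = 0 → 0 = 1
q ↔ q = 0 ↔ 0 = 1
(q ↔ q) ∨ p = 1 ∨ 0 = 1
(q → (q ∧ q)) → ((q ↔ q) ∨ p) = 1 → 1 = 1
q ∧ q = 0 ∧ 0 = 0
q → (q ∧ q) = 0 → 0 = 1
¬q = ¬0 = 1
¬q ↔ q = 1 ↔ 0 = 0
(¬q ↔ q) ∨ p = 0 ∨ 0 = 0
(q → (q ∧ q)) → ((¬q ↔ q) ∨ p) = 1 → 0 = 0
((q → (q ∧ q)) → ((q ↔ q) ∨ p)) → ((q → (q ∧ q)) → ((¬q ↔ q) ∨ p)) = 1 → 0 = 0
This gives 0 ≠ 1.

No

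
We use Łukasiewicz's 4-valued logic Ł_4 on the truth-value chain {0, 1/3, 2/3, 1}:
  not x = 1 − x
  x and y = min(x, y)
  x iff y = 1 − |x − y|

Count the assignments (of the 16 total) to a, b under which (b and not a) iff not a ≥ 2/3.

a = 0, b = 0 ↦ 0  <
a = 0, b = 1/3 ↦ 1/3  <
a = 0, b = 2/3 ↦ 2/3  ≥
a = 0, b = 1 ↦ 1  ≥
a = 1/3, b = 0 ↦ 1/3  <
a = 1/3, b = 1/3 ↦ 2/3  ≥
a = 1/3, b = 2/3 ↦ 1  ≥
a = 1/3, b = 1 ↦ 1  ≥
a = 2/3, b = 0 ↦ 2/3  ≥
a = 2/3, b = 1/3 ↦ 1  ≥
a = 2/3, b = 2/3 ↦ 1  ≥
a = 2/3, b = 1 ↦ 1  ≥
a = 1, b = 0 ↦ 1  ≥
a = 1, b = 1/3 ↦ 1  ≥
a = 1, b = 2/3 ↦ 1  ≥
a = 1, b = 1 ↦ 1  ≥
So 13 of the 16 assignments meet the threshold.

13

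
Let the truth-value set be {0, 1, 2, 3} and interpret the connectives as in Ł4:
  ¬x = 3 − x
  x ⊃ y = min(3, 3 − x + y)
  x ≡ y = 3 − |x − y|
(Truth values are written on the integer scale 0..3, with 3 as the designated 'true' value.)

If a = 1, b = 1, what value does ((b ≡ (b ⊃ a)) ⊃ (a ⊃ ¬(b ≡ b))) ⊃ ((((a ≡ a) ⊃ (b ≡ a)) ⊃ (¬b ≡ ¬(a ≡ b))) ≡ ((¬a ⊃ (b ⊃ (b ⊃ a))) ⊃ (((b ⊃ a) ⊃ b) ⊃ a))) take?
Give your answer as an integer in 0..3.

b ⊃ a = 1 ⊃ 1 = 3
b ≡ (b ⊃ a) = 1 ≡ 3 = 1
b ≡ b = 1 ≡ 1 = 3
¬(b ≡ b) = ¬3 = 0
a ⊃ ¬(b ≡ b) = 1 ⊃ 0 = 2
(b ≡ (b ⊃ a)) ⊃ (a ⊃ ¬(b ≡ b)) = 1 ⊃ 2 = 3
a ≡ a = 1 ≡ 1 = 3
b ≡ a = 1 ≡ 1 = 3
(a ≡ a) ⊃ (b ≡ a) = 3 ⊃ 3 = 3
¬b = ¬1 = 2
a ≡ b = 1 ≡ 1 = 3
¬(a ≡ b) = ¬3 = 0
¬b ≡ ¬(a ≡ b) = 2 ≡ 0 = 1
((a ≡ a) ⊃ (b ≡ a)) ⊃ (¬b ≡ ¬(a ≡ b)) = 3 ⊃ 1 = 1
¬a = ¬1 = 2
b ⊃ a = 1 ⊃ 1 = 3
b ⊃ (b ⊃ a) = 1 ⊃ 3 = 3
¬a ⊃ (b ⊃ (b ⊃ a)) = 2 ⊃ 3 = 3
b ⊃ a = 1 ⊃ 1 = 3
(b ⊃ a) ⊃ b = 3 ⊃ 1 = 1
((b ⊃ a) ⊃ b) ⊃ a = 1 ⊃ 1 = 3
(¬a ⊃ (b ⊃ (b ⊃ a))) ⊃ (((b ⊃ a) ⊃ b) ⊃ a) = 3 ⊃ 3 = 3
(((a ≡ a) ⊃ (b ≡ a)) ⊃ (¬b ≡ ¬(a ≡ b))) ≡ ((¬a ⊃ (b ⊃ (b ⊃ a))) ⊃ (((b ⊃ a) ⊃ b) ⊃ a)) = 1 ≡ 3 = 1
((b ≡ (b ⊃ a)) ⊃ (a ⊃ ¬(b ≡ b))) ⊃ ((((a ≡ a) ⊃ (b ≡ a)) ⊃ (¬b ≡ ¬(a ≡ b))) ≡ ((¬a ⊃ (b ⊃ (b ⊃ a))) ⊃ (((b ⊃ a) ⊃ b) ⊃ a))) = 3 ⊃ 1 = 1

1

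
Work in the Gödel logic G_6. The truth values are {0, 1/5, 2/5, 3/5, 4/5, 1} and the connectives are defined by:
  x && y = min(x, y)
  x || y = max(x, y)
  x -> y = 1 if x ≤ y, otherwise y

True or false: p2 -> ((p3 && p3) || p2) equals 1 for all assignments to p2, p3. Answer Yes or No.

Yes

At p2 = 4/5, p3 = 1, for instance:
p3 && p3 = 1 && 1 = 1
(p3 && p3) || p2 = 1 || 4/5 = 1
p2 -> ((p3 && p3) || p2) = 4/5 -> 1 = 1
and checking the remaining 35 assignments likewise gives ≥ 1 in every case.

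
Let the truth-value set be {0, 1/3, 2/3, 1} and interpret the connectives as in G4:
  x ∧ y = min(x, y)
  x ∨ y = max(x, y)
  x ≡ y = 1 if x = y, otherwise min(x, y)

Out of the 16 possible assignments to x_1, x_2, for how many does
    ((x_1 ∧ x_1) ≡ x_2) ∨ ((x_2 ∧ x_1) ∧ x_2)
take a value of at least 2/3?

x_1 = 0, x_2 = 0 ↦ 1  ≥
x_1 = 0, x_2 = 1/3 ↦ 0  <
x_1 = 0, x_2 = 2/3 ↦ 0  <
x_1 = 0, x_2 = 1 ↦ 0  <
x_1 = 1/3, x_2 = 0 ↦ 0  <
x_1 = 1/3, x_2 = 1/3 ↦ 1  ≥
x_1 = 1/3, x_2 = 2/3 ↦ 1/3  <
x_1 = 1/3, x_2 = 1 ↦ 1/3  <
x_1 = 2/3, x_2 = 0 ↦ 0  <
x_1 = 2/3, x_2 = 1/3 ↦ 1/3  <
x_1 = 2/3, x_2 = 2/3 ↦ 1  ≥
x_1 = 2/3, x_2 = 1 ↦ 2/3  ≥
x_1 = 1, x_2 = 0 ↦ 0  <
x_1 = 1, x_2 = 1/3 ↦ 1/3  <
x_1 = 1, x_2 = 2/3 ↦ 2/3  ≥
x_1 = 1, x_2 = 1 ↦ 1  ≥
So 6 of the 16 assignments meet the threshold.

6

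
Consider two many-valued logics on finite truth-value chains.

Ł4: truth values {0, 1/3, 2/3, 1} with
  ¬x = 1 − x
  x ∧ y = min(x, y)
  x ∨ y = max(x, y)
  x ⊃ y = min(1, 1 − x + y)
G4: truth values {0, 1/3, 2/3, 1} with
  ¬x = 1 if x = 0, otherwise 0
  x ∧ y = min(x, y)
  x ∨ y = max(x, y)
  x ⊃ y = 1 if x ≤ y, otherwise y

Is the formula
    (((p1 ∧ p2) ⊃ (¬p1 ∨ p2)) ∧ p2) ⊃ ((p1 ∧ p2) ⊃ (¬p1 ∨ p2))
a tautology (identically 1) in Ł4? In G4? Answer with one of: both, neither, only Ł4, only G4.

both

In Ł4: every assignment gives 1 — tautology.
In G4: every assignment gives 1 — tautology.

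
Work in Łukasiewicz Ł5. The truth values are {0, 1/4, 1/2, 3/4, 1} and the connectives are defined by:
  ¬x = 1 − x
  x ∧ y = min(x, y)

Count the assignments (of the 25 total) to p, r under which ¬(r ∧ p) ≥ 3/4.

value 1: 9 assignments (counts)
value 3/4: 7 assignments (counts)
value 1/2: 5 assignments
value 1/4: 3 assignments
value 0: 1 assignment
So 16 of the 25 assignments meet the threshold.

16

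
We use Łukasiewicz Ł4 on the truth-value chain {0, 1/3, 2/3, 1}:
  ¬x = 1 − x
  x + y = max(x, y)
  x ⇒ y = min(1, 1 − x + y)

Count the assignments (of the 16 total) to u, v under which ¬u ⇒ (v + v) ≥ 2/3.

u = 0, v = 0 ↦ 0  <
u = 0, v = 1/3 ↦ 1/3  <
u = 0, v = 2/3 ↦ 2/3  ≥
u = 0, v = 1 ↦ 1  ≥
u = 1/3, v = 0 ↦ 1/3  <
u = 1/3, v = 1/3 ↦ 2/3  ≥
u = 1/3, v = 2/3 ↦ 1  ≥
u = 1/3, v = 1 ↦ 1  ≥
u = 2/3, v = 0 ↦ 2/3  ≥
u = 2/3, v = 1/3 ↦ 1  ≥
u = 2/3, v = 2/3 ↦ 1  ≥
u = 2/3, v = 1 ↦ 1  ≥
u = 1, v = 0 ↦ 1  ≥
u = 1, v = 1/3 ↦ 1  ≥
u = 1, v = 2/3 ↦ 1  ≥
u = 1, v = 1 ↦ 1  ≥
So 13 of the 16 assignments meet the threshold.

13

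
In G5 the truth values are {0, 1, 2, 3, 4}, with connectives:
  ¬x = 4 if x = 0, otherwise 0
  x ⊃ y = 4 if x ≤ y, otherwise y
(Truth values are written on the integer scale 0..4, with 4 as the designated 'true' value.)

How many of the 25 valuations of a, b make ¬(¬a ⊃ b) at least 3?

1

value 4: 1 assignment (counts)
value 0: 24 assignments
So 1 of the 25 assignments meets the threshold.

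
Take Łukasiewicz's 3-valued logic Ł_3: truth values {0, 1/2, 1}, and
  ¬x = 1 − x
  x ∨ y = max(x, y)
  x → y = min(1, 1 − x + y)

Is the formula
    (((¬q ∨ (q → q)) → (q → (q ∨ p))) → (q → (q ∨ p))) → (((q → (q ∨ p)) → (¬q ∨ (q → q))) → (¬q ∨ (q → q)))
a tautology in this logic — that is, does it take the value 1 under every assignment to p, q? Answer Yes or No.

p = 0, q = 0 ↦ 1
p = 0, q = 1/2 ↦ 1
p = 0, q = 1 ↦ 1
p = 1/2, q = 0 ↦ 1
p = 1/2, q = 1/2 ↦ 1
p = 1/2, q = 1 ↦ 1
p = 1, q = 0 ↦ 1
p = 1, q = 1/2 ↦ 1
p = 1, q = 1 ↦ 1
Every assignment gives a value ≥ 1.

Yes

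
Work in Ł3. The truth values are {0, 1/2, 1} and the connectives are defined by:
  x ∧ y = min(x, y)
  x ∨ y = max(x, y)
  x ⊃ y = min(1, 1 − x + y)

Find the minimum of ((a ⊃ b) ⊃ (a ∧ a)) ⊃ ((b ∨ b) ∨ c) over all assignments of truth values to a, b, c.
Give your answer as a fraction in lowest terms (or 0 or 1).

0

Take a = 1/2, b = 0, c = 0:
a ⊃ b = 1/2 ⊃ 0 = 1/2
a ∧ a = 1/2 ∧ 1/2 = 1/2
(a ⊃ b) ⊃ (a ∧ a) = 1/2 ⊃ 1/2 = 1
b ∨ b = 0 ∨ 0 = 0
(b ∨ b) ∨ c = 0 ∨ 0 = 0
((a ⊃ b) ⊃ (a ∧ a)) ⊃ ((b ∨ b) ∨ c) = 1 ⊃ 0 = 0
No assignment yields a value below 0, so this is the minimum.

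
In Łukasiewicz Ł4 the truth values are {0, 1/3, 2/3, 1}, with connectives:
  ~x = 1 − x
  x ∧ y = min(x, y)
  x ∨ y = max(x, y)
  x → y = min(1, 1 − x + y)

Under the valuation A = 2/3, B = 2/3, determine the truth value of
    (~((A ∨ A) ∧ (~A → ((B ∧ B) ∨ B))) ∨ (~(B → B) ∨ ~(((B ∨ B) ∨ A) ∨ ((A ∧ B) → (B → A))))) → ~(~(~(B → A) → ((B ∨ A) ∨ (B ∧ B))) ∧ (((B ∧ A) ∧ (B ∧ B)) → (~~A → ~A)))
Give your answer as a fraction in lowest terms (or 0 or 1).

1

A ∨ A = 2/3 ∨ 2/3 = 2/3
~A = ~2/3 = 1/3
B ∧ B = 2/3 ∧ 2/3 = 2/3
(B ∧ B) ∨ B = 2/3 ∨ 2/3 = 2/3
~A → ((B ∧ B) ∨ B) = 1/3 → 2/3 = 1
(A ∨ A) ∧ (~A → ((B ∧ B) ∨ B)) = 2/3 ∧ 1 = 2/3
~((A ∨ A) ∧ (~A → ((B ∧ B) ∨ B))) = ~2/3 = 1/3
B → B = 2/3 → 2/3 = 1
~(B → B) = ~1 = 0
B ∨ B = 2/3 ∨ 2/3 = 2/3
(B ∨ B) ∨ A = 2/3 ∨ 2/3 = 2/3
A ∧ B = 2/3 ∧ 2/3 = 2/3
B → A = 2/3 → 2/3 = 1
(A ∧ B) → (B → A) = 2/3 → 1 = 1
((B ∨ B) ∨ A) ∨ ((A ∧ B) → (B → A)) = 2/3 ∨ 1 = 1
~(((B ∨ B) ∨ A) ∨ ((A ∧ B) → (B → A))) = ~1 = 0
~(B → B) ∨ ~(((B ∨ B) ∨ A) ∨ ((A ∧ B) → (B → A))) = 0 ∨ 0 = 0
~((A ∨ A) ∧ (~A → ((B ∧ B) ∨ B))) ∨ (~(B → B) ∨ ~(((B ∨ B) ∨ A) ∨ ((A ∧ B) → (B → A)))) = 1/3 ∨ 0 = 1/3
B → A = 2/3 → 2/3 = 1
~(B → A) = ~1 = 0
B ∨ A = 2/3 ∨ 2/3 = 2/3
B ∧ B = 2/3 ∧ 2/3 = 2/3
(B ∨ A) ∨ (B ∧ B) = 2/3 ∨ 2/3 = 2/3
~(B → A) → ((B ∨ A) ∨ (B ∧ B)) = 0 → 2/3 = 1
~(~(B → A) → ((B ∨ A) ∨ (B ∧ B))) = ~1 = 0
B ∧ A = 2/3 ∧ 2/3 = 2/3
B ∧ B = 2/3 ∧ 2/3 = 2/3
(B ∧ A) ∧ (B ∧ B) = 2/3 ∧ 2/3 = 2/3
~A = ~2/3 = 1/3
~~A = ~1/3 = 2/3
~A = ~2/3 = 1/3
~~A → ~A = 2/3 → 1/3 = 2/3
((B ∧ A) ∧ (B ∧ B)) → (~~A → ~A) = 2/3 → 2/3 = 1
~(~(B → A) → ((B ∨ A) ∨ (B ∧ B))) ∧ (((B ∧ A) ∧ (B ∧ B)) → (~~A → ~A)) = 0 ∧ 1 = 0
~(~(~(B → A) → ((B ∨ A) ∨ (B ∧ B))) ∧ (((B ∧ A) ∧ (B ∧ B)) → (~~A → ~A))) = ~0 = 1
(~((A ∨ A) ∧ (~A → ((B ∧ B) ∨ B))) ∨ (~(B → B) ∨ ~(((B ∨ B) ∨ A) ∨ ((A ∧ B) → (B → A))))) → ~(~(~(B → A) → ((B ∨ A) ∨ (B ∧ B))) ∧ (((B ∧ A) ∧ (B ∧ B)) → (~~A → ~A))) = 1/3 → 1 = 1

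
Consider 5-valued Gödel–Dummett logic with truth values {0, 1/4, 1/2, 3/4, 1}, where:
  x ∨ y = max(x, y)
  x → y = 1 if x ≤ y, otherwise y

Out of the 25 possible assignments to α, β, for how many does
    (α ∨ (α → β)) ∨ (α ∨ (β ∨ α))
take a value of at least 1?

value 1: 19 assignments (counts)
value 3/4: 3 assignments
value 1/2: 2 assignments
value 1/4: 1 assignment
So 19 of the 25 assignments meet the threshold.

19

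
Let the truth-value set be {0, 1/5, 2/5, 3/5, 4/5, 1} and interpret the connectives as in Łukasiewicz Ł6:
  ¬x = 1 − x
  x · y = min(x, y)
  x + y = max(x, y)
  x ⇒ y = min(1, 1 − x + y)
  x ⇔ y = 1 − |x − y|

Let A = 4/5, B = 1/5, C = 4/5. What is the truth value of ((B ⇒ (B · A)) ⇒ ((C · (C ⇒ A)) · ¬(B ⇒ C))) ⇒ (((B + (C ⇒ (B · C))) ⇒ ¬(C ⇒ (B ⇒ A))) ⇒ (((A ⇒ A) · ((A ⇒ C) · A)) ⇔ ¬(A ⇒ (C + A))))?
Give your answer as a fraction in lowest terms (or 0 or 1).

1

B · A = 1/5 · 4/5 = 1/5
B ⇒ (B · A) = 1/5 ⇒ 1/5 = 1
C ⇒ A = 4/5 ⇒ 4/5 = 1
C · (C ⇒ A) = 4/5 · 1 = 4/5
B ⇒ C = 1/5 ⇒ 4/5 = 1
¬(B ⇒ C) = ¬1 = 0
(C · (C ⇒ A)) · ¬(B ⇒ C) = 4/5 · 0 = 0
(B ⇒ (B · A)) ⇒ ((C · (C ⇒ A)) · ¬(B ⇒ C)) = 1 ⇒ 0 = 0
B · C = 1/5 · 4/5 = 1/5
C ⇒ (B · C) = 4/5 ⇒ 1/5 = 2/5
B + (C ⇒ (B · C)) = 1/5 + 2/5 = 2/5
B ⇒ A = 1/5 ⇒ 4/5 = 1
C ⇒ (B ⇒ A) = 4/5 ⇒ 1 = 1
¬(C ⇒ (B ⇒ A)) = ¬1 = 0
(B + (C ⇒ (B · C))) ⇒ ¬(C ⇒ (B ⇒ A)) = 2/5 ⇒ 0 = 3/5
A ⇒ A = 4/5 ⇒ 4/5 = 1
A ⇒ C = 4/5 ⇒ 4/5 = 1
(A ⇒ C) · A = 1 · 4/5 = 4/5
(A ⇒ A) · ((A ⇒ C) · A) = 1 · 4/5 = 4/5
C + A = 4/5 + 4/5 = 4/5
A ⇒ (C + A) = 4/5 ⇒ 4/5 = 1
¬(A ⇒ (C + A)) = ¬1 = 0
((A ⇒ A) · ((A ⇒ C) · A)) ⇔ ¬(A ⇒ (C + A)) = 4/5 ⇔ 0 = 1/5
((B + (C ⇒ (B · C))) ⇒ ¬(C ⇒ (B ⇒ A))) ⇒ (((A ⇒ A) · ((A ⇒ C) · A)) ⇔ ¬(A ⇒ (C + A))) = 3/5 ⇒ 1/5 = 3/5
((B ⇒ (B · A)) ⇒ ((C · (C ⇒ A)) · ¬(B ⇒ C))) ⇒ (((B + (C ⇒ (B · C))) ⇒ ¬(C ⇒ (B ⇒ A))) ⇒ (((A ⇒ A) · ((A ⇒ C) · A)) ⇔ ¬(A ⇒ (C + A)))) = 0 ⇒ 3/5 = 1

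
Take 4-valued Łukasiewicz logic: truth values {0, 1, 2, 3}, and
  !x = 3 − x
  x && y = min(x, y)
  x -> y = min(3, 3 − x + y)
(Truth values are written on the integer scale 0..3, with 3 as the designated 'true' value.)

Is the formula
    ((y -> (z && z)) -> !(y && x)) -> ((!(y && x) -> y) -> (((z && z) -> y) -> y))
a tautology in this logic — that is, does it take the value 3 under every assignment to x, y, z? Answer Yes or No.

Counterexample: take x = 1, y = 1, z = 0.
z && z = 0 && 0 = 0
y -> (z && z) = 1 -> 0 = 2
y && x = 1 && 1 = 1
!(y && x) = !1 = 2
(y -> (z && z)) -> !(y && x) = 2 -> 2 = 3
y && x = 1 && 1 = 1
!(y && x) = !1 = 2
!(y && x) -> y = 2 -> 1 = 2
z && z = 0 && 0 = 0
(z && z) -> y = 0 -> 1 = 3
((z && z) -> y) -> y = 3 -> 1 = 1
(!(y && x) -> y) -> (((z && z) -> y) -> y) = 2 -> 1 = 2
((y -> (z && z)) -> !(y && x)) -> ((!(y && x) -> y) -> (((z && z) -> y) -> y)) = 3 -> 2 = 2
This gives 2 ≠ 3.

No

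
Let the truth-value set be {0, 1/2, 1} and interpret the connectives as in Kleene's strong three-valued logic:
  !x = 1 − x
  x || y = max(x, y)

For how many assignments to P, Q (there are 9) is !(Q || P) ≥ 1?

1

P = 0, Q = 0 ↦ 1  ≥
P = 0, Q = 1/2 ↦ 1/2  <
P = 0, Q = 1 ↦ 0  <
P = 1/2, Q = 0 ↦ 1/2  <
P = 1/2, Q = 1/2 ↦ 1/2  <
P = 1/2, Q = 1 ↦ 0  <
P = 1, Q = 0 ↦ 0  <
P = 1, Q = 1/2 ↦ 0  <
P = 1, Q = 1 ↦ 0  <
So 1 of the 9 assignments meets the threshold.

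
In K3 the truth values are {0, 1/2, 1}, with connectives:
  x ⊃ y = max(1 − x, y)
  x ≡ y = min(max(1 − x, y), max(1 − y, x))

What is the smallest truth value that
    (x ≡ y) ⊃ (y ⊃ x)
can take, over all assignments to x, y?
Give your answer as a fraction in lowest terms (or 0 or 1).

1/2

Take x = 0, y = 1/2:
x ≡ y = 0 ≡ 1/2 = 1/2
y ⊃ x = 1/2 ⊃ 0 = 1/2
(x ≡ y) ⊃ (y ⊃ x) = 1/2 ⊃ 1/2 = 1/2
No assignment yields a value below 1/2, so this is the minimum.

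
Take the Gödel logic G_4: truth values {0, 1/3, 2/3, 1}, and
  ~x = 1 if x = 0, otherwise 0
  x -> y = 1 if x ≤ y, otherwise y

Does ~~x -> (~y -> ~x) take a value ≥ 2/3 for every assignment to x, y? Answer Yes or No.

Counterexample: take x = 1/3, y = 0.
~x = ~1/3 = 0
~~x = ~0 = 1
~y = ~0 = 1
~x = ~1/3 = 0
~y -> ~x = 1 -> 0 = 0
~~x -> (~y -> ~x) = 1 -> 0 = 0
This gives 0, which is below 2/3.

No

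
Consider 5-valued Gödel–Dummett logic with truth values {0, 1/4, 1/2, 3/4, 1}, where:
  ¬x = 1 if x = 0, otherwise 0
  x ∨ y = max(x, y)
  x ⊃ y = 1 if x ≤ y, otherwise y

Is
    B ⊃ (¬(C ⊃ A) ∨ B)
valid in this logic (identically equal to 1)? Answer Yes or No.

Yes

At A = 3/4, B = 1/4, C = 1/2, for instance:
C ⊃ A = 1/2 ⊃ 3/4 = 1
¬(C ⊃ A) = ¬1 = 0
¬(C ⊃ A) ∨ B = 0 ∨ 1/4 = 1/4
B ⊃ (¬(C ⊃ A) ∨ B) = 1/4 ⊃ 1/4 = 1
and checking the remaining 124 assignments likewise gives ≥ 1 in every case.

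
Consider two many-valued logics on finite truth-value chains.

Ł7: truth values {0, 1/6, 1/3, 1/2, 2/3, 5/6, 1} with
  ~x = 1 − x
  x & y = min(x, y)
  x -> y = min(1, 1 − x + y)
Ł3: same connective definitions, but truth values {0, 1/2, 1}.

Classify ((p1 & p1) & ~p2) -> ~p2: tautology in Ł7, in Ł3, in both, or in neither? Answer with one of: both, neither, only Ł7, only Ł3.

In Ł7: every assignment gives 1 — tautology.
In Ł3: every assignment gives 1 — tautology.

both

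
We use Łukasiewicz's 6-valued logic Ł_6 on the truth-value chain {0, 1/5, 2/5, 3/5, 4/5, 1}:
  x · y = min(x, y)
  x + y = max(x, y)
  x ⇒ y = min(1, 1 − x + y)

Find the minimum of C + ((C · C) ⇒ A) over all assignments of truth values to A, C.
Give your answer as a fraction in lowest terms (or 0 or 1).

3/5

Take A = 0, C = 2/5:
C · C = 2/5 · 2/5 = 2/5
(C · C) ⇒ A = 2/5 ⇒ 0 = 3/5
C + ((C · C) ⇒ A) = 2/5 + 3/5 = 3/5
No assignment yields a value below 3/5, so this is the minimum.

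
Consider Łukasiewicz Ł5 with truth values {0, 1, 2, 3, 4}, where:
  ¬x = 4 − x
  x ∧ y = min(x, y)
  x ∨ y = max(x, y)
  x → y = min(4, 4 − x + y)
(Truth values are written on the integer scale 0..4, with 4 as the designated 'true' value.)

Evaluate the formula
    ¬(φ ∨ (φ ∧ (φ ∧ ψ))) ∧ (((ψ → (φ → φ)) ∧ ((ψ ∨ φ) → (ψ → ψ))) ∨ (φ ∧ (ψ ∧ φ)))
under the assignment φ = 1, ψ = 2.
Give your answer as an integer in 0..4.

φ ∧ ψ = 1 ∧ 2 = 1
φ ∧ (φ ∧ ψ) = 1 ∧ 1 = 1
φ ∨ (φ ∧ (φ ∧ ψ)) = 1 ∨ 1 = 1
¬(φ ∨ (φ ∧ (φ ∧ ψ))) = ¬1 = 3
φ → φ = 1 → 1 = 4
ψ → (φ → φ) = 2 → 4 = 4
ψ ∨ φ = 2 ∨ 1 = 2
ψ → ψ = 2 → 2 = 4
(ψ ∨ φ) → (ψ → ψ) = 2 → 4 = 4
(ψ → (φ → φ)) ∧ ((ψ ∨ φ) → (ψ → ψ)) = 4 ∧ 4 = 4
ψ ∧ φ = 2 ∧ 1 = 1
φ ∧ (ψ ∧ φ) = 1 ∧ 1 = 1
((ψ → (φ → φ)) ∧ ((ψ ∨ φ) → (ψ → ψ))) ∨ (φ ∧ (ψ ∧ φ)) = 4 ∨ 1 = 4
¬(φ ∨ (φ ∧ (φ ∧ ψ))) ∧ (((ψ → (φ → φ)) ∧ ((ψ ∨ φ) → (ψ → ψ))) ∨ (φ ∧ (ψ ∧ φ))) = 3 ∧ 4 = 3

3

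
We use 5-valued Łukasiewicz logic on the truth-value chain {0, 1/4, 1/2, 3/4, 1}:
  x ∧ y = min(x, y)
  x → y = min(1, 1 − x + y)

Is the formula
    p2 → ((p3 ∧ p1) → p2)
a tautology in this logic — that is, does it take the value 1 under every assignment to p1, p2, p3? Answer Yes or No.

Yes

At p1 = 3/4, p2 = 1/2, p3 = 1/4, for instance:
p3 ∧ p1 = 1/4 ∧ 3/4 = 1/4
(p3 ∧ p1) → p2 = 1/4 → 1/2 = 1
p2 → ((p3 ∧ p1) → p2) = 1/2 → 1 = 1
and checking the remaining 124 assignments likewise gives ≥ 1 in every case.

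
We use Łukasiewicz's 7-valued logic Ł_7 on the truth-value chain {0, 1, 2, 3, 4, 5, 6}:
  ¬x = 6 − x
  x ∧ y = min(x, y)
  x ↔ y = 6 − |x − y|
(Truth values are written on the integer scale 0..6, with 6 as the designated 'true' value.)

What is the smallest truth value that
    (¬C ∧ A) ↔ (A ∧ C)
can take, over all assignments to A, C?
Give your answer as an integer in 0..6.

0

Take A = 6, C = 0:
¬C = ¬0 = 6
¬C ∧ A = 6 ∧ 6 = 6
A ∧ C = 6 ∧ 0 = 0
(¬C ∧ A) ↔ (A ∧ C) = 6 ↔ 0 = 0
No assignment yields a value below 0, so this is the minimum.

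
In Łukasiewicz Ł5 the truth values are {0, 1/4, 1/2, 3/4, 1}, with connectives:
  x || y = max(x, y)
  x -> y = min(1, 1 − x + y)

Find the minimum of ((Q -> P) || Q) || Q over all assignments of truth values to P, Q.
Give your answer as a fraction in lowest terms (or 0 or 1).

Take P = 0, Q = 1/2:
Q -> P = 1/2 -> 0 = 1/2
(Q -> P) || Q = 1/2 || 1/2 = 1/2
((Q -> P) || Q) || Q = 1/2 || 1/2 = 1/2
No assignment yields a value below 1/2, so this is the minimum.

1/2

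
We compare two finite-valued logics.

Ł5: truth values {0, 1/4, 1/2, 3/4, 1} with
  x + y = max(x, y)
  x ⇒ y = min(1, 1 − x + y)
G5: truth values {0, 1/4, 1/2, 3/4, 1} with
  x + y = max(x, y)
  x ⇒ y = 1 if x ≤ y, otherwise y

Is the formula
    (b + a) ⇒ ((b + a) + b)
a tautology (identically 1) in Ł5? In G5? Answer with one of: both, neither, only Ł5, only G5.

both

In Ł5: every assignment gives 1 — tautology.
In G5: every assignment gives 1 — tautology.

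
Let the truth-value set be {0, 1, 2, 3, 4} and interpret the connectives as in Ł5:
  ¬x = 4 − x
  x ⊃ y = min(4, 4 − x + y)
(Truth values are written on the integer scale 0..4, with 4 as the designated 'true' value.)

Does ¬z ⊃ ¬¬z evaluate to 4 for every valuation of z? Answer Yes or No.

Counterexample: take z = 0.
¬z = ¬0 = 4
¬z = ¬0 = 4
¬¬z = ¬4 = 0
¬z ⊃ ¬¬z = 4 ⊃ 0 = 0
This gives 0 ≠ 4.

No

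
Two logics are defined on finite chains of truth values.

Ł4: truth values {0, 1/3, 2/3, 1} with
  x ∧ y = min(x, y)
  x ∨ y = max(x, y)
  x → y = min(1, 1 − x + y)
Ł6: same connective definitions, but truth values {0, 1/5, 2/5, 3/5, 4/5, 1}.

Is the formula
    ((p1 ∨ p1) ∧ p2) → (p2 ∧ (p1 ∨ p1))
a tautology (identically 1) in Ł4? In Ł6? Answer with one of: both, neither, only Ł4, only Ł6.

In Ł4: every assignment gives 1 — tautology.
In Ł6: every assignment gives 1 — tautology.

both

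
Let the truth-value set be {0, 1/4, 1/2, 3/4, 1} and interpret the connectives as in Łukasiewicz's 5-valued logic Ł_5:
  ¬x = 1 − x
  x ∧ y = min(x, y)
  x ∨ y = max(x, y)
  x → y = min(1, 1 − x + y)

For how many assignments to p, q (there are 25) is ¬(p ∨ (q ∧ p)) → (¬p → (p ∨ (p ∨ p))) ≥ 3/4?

value 1: 15 assignments (counts)
value 3/4: 5 assignments (counts)
value 0: 5 assignments
So 20 of the 25 assignments meet the threshold.

20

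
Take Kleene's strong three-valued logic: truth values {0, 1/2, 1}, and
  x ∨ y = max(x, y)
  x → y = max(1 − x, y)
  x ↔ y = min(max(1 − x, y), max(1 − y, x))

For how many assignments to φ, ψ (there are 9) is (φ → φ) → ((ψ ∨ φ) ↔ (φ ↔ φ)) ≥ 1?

φ = 0, ψ = 0 ↦ 0  <
φ = 0, ψ = 1/2 ↦ 1/2  <
φ = 0, ψ = 1 ↦ 1  ≥
φ = 1/2, ψ = 0 ↦ 1/2  <
φ = 1/2, ψ = 1/2 ↦ 1/2  <
φ = 1/2, ψ = 1 ↦ 1/2  <
φ = 1, ψ = 0 ↦ 1  ≥
φ = 1, ψ = 1/2 ↦ 1  ≥
φ = 1, ψ = 1 ↦ 1  ≥
So 4 of the 9 assignments meet the threshold.

4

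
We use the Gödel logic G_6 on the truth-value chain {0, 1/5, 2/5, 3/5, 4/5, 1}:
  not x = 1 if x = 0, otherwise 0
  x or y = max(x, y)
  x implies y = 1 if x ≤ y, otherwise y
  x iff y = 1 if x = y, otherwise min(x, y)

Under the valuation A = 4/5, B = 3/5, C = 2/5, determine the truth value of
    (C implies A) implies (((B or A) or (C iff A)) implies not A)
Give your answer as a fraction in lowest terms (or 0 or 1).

0

C implies A = 2/5 implies 4/5 = 1
B or A = 3/5 or 4/5 = 4/5
C iff A = 2/5 iff 4/5 = 2/5
(B or A) or (C iff A) = 4/5 or 2/5 = 4/5
not A = not 4/5 = 0
((B or A) or (C iff A)) implies not A = 4/5 implies 0 = 0
(C implies A) implies (((B or A) or (C iff A)) implies not A) = 1 implies 0 = 0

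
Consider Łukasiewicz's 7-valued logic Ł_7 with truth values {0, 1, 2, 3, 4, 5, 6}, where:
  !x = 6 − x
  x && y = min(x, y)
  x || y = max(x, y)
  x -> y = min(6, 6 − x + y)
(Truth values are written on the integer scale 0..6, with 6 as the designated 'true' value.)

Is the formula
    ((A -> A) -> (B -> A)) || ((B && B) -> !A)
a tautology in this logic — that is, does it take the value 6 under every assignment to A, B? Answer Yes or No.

No

Counterexample: take A = 1, B = 6.
A -> A = 1 -> 1 = 6
B -> A = 6 -> 1 = 1
(A -> A) -> (B -> A) = 6 -> 1 = 1
B && B = 6 && 6 = 6
!A = !1 = 5
(B && B) -> !A = 6 -> 5 = 5
((A -> A) -> (B -> A)) || ((B && B) -> !A) = 1 || 5 = 5
This gives 5 ≠ 6.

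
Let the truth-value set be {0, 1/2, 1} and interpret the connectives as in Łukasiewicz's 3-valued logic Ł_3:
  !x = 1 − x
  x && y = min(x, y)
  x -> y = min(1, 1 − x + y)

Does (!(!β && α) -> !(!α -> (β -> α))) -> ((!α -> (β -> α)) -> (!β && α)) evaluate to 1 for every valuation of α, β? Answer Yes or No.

α = 0, β = 0 ↦ 1
α = 0, β = 1/2 ↦ 1
α = 0, β = 1 ↦ 1
α = 1/2, β = 0 ↦ 1
α = 1/2, β = 1/2 ↦ 1
α = 1/2, β = 1 ↦ 1
α = 1, β = 0 ↦ 1
α = 1, β = 1/2 ↦ 1
α = 1, β = 1 ↦ 1
Every assignment gives a value ≥ 1.

Yes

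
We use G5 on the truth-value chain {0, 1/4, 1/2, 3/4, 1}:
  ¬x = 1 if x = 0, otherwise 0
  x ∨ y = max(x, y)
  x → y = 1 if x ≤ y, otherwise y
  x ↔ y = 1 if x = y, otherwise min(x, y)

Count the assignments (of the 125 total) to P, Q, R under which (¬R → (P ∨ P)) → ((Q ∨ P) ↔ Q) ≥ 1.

value 1: 75 assignments (counts)
value 3/4: 5 assignments
value 1/2: 10 assignments
value 1/4: 15 assignments
value 0: 20 assignments
So 75 of the 125 assignments meet the threshold.

75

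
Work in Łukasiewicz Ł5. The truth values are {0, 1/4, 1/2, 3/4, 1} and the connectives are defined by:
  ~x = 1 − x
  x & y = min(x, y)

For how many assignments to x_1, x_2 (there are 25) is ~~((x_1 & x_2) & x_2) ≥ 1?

1

value 1: 1 assignment (counts)
value 3/4: 3 assignments
value 1/2: 5 assignments
value 1/4: 7 assignments
value 0: 9 assignments
So 1 of the 25 assignments meets the threshold.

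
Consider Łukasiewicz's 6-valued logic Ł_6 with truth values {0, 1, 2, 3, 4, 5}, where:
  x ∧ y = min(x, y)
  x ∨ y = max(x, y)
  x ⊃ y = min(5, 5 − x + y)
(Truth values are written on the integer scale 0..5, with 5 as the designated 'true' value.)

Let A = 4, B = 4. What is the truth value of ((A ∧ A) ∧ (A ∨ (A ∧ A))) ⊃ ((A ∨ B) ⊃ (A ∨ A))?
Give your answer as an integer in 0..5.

A ∧ A = 4 ∧ 4 = 4
A ∧ A = 4 ∧ 4 = 4
A ∨ (A ∧ A) = 4 ∨ 4 = 4
(A ∧ A) ∧ (A ∨ (A ∧ A)) = 4 ∧ 4 = 4
A ∨ B = 4 ∨ 4 = 4
A ∨ A = 4 ∨ 4 = 4
(A ∨ B) ⊃ (A ∨ A) = 4 ⊃ 4 = 5
((A ∧ A) ∧ (A ∨ (A ∧ A))) ⊃ ((A ∨ B) ⊃ (A ∨ A)) = 4 ⊃ 5 = 5

5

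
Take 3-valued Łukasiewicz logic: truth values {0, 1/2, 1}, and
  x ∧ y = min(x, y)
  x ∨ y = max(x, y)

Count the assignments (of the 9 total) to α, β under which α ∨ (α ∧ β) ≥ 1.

3

α = 0, β = 0 ↦ 0  <
α = 0, β = 1/2 ↦ 0  <
α = 0, β = 1 ↦ 0  <
α = 1/2, β = 0 ↦ 1/2  <
α = 1/2, β = 1/2 ↦ 1/2  <
α = 1/2, β = 1 ↦ 1/2  <
α = 1, β = 0 ↦ 1  ≥
α = 1, β = 1/2 ↦ 1  ≥
α = 1, β = 1 ↦ 1  ≥
So 3 of the 9 assignments meet the threshold.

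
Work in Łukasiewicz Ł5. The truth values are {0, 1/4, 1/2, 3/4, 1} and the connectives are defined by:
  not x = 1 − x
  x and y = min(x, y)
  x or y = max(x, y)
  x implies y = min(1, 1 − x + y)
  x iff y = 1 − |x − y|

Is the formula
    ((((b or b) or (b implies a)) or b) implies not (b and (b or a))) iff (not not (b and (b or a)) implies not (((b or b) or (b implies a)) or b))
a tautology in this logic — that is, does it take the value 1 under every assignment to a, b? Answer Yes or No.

Yes

At a = 0, b = 3/4, for instance:
b or b = 3/4 or 3/4 = 3/4
b implies a = 3/4 implies 0 = 1/4
(b or b) or (b implies a) = 3/4 or 1/4 = 3/4
((b or b) or (b implies a)) or b = 3/4 or 3/4 = 3/4
b or a = 3/4 or 0 = 3/4
b and (b or a) = 3/4 and 3/4 = 3/4
not (b and (b or a)) = not 3/4 = 1/4
(((b or b) or (b implies a)) or b) implies not (b and (b or a)) = 3/4 implies 1/4 = 1/2
not not (b and (b or a)) = not 1/4 = 3/4
not (((b or b) or (b implies a)) or b) = not 3/4 = 1/4
not not (b and (b or a)) implies not (((b or b) or (b implies a)) or b) = 3/4 implies 1/4 = 1/2
((((b or b) or (b implies a)) or b) implies not (b and (b or a))) iff (not not (b and (b or a)) implies not (((b or b) or (b implies a)) or b)) = 1/2 iff 1/2 = 1
and checking the remaining 24 assignments likewise gives ≥ 1 in every case.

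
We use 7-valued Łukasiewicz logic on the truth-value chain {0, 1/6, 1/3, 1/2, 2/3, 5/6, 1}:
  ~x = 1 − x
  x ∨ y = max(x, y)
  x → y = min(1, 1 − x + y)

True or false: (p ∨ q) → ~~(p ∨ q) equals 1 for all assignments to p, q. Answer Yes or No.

Yes

At p = 1, q = 1/6, for instance:
p ∨ q = 1 ∨ 1/6 = 1
~(p ∨ q) = ~1 = 0
~~(p ∨ q) = ~0 = 1
(p ∨ q) → ~~(p ∨ q) = 1 → 1 = 1
and checking the remaining 48 assignments likewise gives ≥ 1 in every case.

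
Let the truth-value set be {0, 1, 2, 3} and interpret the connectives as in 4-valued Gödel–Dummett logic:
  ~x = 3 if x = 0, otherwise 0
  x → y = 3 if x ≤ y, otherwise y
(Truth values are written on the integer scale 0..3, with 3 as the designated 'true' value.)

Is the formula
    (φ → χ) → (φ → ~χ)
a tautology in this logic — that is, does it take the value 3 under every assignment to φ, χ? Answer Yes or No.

No

Counterexample: take φ = 1, χ = 1.
φ → χ = 1 → 1 = 3
~χ = ~1 = 0
φ → ~χ = 1 → 0 = 0
(φ → χ) → (φ → ~χ) = 3 → 0 = 0
This gives 0 ≠ 3.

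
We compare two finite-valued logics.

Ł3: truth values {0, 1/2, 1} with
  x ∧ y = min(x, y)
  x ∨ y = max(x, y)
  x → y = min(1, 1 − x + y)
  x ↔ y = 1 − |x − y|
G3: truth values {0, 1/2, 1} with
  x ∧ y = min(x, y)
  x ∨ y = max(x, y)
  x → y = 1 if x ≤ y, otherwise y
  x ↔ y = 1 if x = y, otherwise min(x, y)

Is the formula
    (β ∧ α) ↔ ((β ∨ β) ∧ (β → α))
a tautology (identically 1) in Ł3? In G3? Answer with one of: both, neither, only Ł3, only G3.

only G3

In Ł3: at α = 0, β = 1/2 the value is 1/2 — not a tautology.
In G3: every assignment gives 1 — tautology.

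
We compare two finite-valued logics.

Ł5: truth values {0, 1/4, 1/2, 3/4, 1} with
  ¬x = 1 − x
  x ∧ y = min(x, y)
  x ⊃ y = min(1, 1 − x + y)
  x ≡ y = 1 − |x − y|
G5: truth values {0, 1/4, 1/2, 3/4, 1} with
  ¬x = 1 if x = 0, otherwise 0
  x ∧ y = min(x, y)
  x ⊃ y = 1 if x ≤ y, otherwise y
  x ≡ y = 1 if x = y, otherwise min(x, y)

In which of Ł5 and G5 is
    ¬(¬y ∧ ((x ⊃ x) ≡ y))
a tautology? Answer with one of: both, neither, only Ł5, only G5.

In Ł5: at x = 0, y = 1/4 the value is 3/4 — not a tautology.
In G5: every assignment gives 1 — tautology.

only G5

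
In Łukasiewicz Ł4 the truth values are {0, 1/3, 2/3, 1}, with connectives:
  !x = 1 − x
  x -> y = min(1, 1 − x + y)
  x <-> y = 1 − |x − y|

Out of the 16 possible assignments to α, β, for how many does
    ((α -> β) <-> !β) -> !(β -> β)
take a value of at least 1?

5

α = 0, β = 0 ↦ 0  <
α = 0, β = 1/3 ↦ 1/3  <
α = 0, β = 2/3 ↦ 2/3  <
α = 0, β = 1 ↦ 1  ≥
α = 1/3, β = 0 ↦ 1/3  <
α = 1/3, β = 1/3 ↦ 1/3  <
α = 1/3, β = 2/3 ↦ 2/3  <
α = 1/3, β = 1 ↦ 1  ≥
α = 2/3, β = 0 ↦ 2/3  <
α = 2/3, β = 1/3 ↦ 0  <
α = 2/3, β = 2/3 ↦ 2/3  <
α = 2/3, β = 1 ↦ 1  ≥
α = 1, β = 0 ↦ 1  ≥
α = 1, β = 1/3 ↦ 1/3  <
α = 1, β = 2/3 ↦ 1/3  <
α = 1, β = 1 ↦ 1  ≥
So 5 of the 16 assignments meet the threshold.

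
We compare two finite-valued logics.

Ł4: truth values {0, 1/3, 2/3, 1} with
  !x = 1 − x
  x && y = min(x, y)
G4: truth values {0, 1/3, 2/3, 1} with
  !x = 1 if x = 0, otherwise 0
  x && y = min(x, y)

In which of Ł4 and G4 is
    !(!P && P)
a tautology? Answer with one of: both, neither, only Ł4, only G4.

In Ł4: at P = 1/3 the value is 2/3 — not a tautology.
In G4: every assignment gives 1 — tautology.

only G4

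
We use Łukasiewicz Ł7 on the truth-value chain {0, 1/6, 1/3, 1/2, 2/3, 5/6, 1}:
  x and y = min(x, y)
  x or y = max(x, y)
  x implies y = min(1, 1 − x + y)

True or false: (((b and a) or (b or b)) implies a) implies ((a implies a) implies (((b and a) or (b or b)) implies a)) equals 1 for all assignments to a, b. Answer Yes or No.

Yes

At a = 2/3, b = 1/3, for instance:
b and a = 1/3 and 2/3 = 1/3
b or b = 1/3 or 1/3 = 1/3
(b and a) or (b or b) = 1/3 or 1/3 = 1/3
((b and a) or (b or b)) implies a = 1/3 implies 2/3 = 1
a implies a = 2/3 implies 2/3 = 1
((b and a) or (b or b)) implies a = 1/3 implies 2/3 = 1
(a implies a) implies (((b and a) or (b or b)) implies a) = 1 implies 1 = 1
(((b and a) or (b or b)) implies a) implies ((a implies a) implies (((b and a) or (b or b)) implies a)) = 1 implies 1 = 1
and checking the remaining 48 assignments likewise gives ≥ 1 in every case.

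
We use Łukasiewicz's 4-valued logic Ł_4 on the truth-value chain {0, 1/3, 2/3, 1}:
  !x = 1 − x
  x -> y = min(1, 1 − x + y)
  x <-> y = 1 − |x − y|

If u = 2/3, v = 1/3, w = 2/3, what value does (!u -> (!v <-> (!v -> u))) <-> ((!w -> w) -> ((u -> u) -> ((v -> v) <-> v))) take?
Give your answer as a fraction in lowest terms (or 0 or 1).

1/3

!u = !2/3 = 1/3
!v = !1/3 = 2/3
!v = !1/3 = 2/3
!v -> u = 2/3 -> 2/3 = 1
!v <-> (!v -> u) = 2/3 <-> 1 = 2/3
!u -> (!v <-> (!v -> u)) = 1/3 -> 2/3 = 1
!w = !2/3 = 1/3
!w -> w = 1/3 -> 2/3 = 1
u -> u = 2/3 -> 2/3 = 1
v -> v = 1/3 -> 1/3 = 1
(v -> v) <-> v = 1 <-> 1/3 = 1/3
(u -> u) -> ((v -> v) <-> v) = 1 -> 1/3 = 1/3
(!w -> w) -> ((u -> u) -> ((v -> v) <-> v)) = 1 -> 1/3 = 1/3
(!u -> (!v <-> (!v -> u))) <-> ((!w -> w) -> ((u -> u) -> ((v -> v) <-> v))) = 1 <-> 1/3 = 1/3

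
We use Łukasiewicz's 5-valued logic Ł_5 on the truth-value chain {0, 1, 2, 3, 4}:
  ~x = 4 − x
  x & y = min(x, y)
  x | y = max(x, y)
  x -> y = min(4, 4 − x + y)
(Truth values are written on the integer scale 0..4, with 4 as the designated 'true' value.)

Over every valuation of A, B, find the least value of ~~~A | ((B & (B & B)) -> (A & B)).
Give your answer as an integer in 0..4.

2

Take A = 2, B = 4:
~A = ~2 = 2
~~A = ~2 = 2
~~~A = ~2 = 2
B & B = 4 & 4 = 4
B & (B & B) = 4 & 4 = 4
A & B = 2 & 4 = 2
(B & (B & B)) -> (A & B) = 4 -> 2 = 2
~~~A | ((B & (B & B)) -> (A & B)) = 2 | 2 = 2
No assignment yields a value below 2, so this is the minimum.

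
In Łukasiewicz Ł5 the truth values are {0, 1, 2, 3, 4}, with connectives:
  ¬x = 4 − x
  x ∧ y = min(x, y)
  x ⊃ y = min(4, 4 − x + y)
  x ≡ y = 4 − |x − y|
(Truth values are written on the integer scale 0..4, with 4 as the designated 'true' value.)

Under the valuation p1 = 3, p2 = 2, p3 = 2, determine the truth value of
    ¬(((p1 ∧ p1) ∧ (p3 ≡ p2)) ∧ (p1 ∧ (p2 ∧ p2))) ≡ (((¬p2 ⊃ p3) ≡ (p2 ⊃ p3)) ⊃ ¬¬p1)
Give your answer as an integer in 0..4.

p1 ∧ p1 = 3 ∧ 3 = 3
p3 ≡ p2 = 2 ≡ 2 = 4
(p1 ∧ p1) ∧ (p3 ≡ p2) = 3 ∧ 4 = 3
p2 ∧ p2 = 2 ∧ 2 = 2
p1 ∧ (p2 ∧ p2) = 3 ∧ 2 = 2
((p1 ∧ p1) ∧ (p3 ≡ p2)) ∧ (p1 ∧ (p2 ∧ p2)) = 3 ∧ 2 = 2
¬(((p1 ∧ p1) ∧ (p3 ≡ p2)) ∧ (p1 ∧ (p2 ∧ p2))) = ¬2 = 2
¬p2 = ¬2 = 2
¬p2 ⊃ p3 = 2 ⊃ 2 = 4
p2 ⊃ p3 = 2 ⊃ 2 = 4
(¬p2 ⊃ p3) ≡ (p2 ⊃ p3) = 4 ≡ 4 = 4
¬p1 = ¬3 = 1
¬¬p1 = ¬1 = 3
((¬p2 ⊃ p3) ≡ (p2 ⊃ p3)) ⊃ ¬¬p1 = 4 ⊃ 3 = 3
¬(((p1 ∧ p1) ∧ (p3 ≡ p2)) ∧ (p1 ∧ (p2 ∧ p2))) ≡ (((¬p2 ⊃ p3) ≡ (p2 ⊃ p3)) ⊃ ¬¬p1) = 2 ≡ 3 = 3

3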